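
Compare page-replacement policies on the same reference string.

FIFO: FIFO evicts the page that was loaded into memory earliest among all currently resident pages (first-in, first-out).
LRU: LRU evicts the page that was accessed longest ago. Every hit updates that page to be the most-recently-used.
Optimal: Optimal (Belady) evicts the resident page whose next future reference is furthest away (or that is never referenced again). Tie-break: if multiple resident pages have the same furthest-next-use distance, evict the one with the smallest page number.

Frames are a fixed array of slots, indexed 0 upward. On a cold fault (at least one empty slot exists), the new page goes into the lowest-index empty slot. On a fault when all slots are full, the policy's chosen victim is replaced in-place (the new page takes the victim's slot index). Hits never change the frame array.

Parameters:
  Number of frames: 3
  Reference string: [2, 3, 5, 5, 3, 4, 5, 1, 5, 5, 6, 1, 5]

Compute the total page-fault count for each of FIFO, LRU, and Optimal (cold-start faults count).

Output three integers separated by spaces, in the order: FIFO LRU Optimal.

Answer: 7 6 6

Derivation:
--- FIFO ---
  step 0: ref 2 -> FAULT, frames=[2,-,-] (faults so far: 1)
  step 1: ref 3 -> FAULT, frames=[2,3,-] (faults so far: 2)
  step 2: ref 5 -> FAULT, frames=[2,3,5] (faults so far: 3)
  step 3: ref 5 -> HIT, frames=[2,3,5] (faults so far: 3)
  step 4: ref 3 -> HIT, frames=[2,3,5] (faults so far: 3)
  step 5: ref 4 -> FAULT, evict 2, frames=[4,3,5] (faults so far: 4)
  step 6: ref 5 -> HIT, frames=[4,3,5] (faults so far: 4)
  step 7: ref 1 -> FAULT, evict 3, frames=[4,1,5] (faults so far: 5)
  step 8: ref 5 -> HIT, frames=[4,1,5] (faults so far: 5)
  step 9: ref 5 -> HIT, frames=[4,1,5] (faults so far: 5)
  step 10: ref 6 -> FAULT, evict 5, frames=[4,1,6] (faults so far: 6)
  step 11: ref 1 -> HIT, frames=[4,1,6] (faults so far: 6)
  step 12: ref 5 -> FAULT, evict 4, frames=[5,1,6] (faults so far: 7)
  FIFO total faults: 7
--- LRU ---
  step 0: ref 2 -> FAULT, frames=[2,-,-] (faults so far: 1)
  step 1: ref 3 -> FAULT, frames=[2,3,-] (faults so far: 2)
  step 2: ref 5 -> FAULT, frames=[2,3,5] (faults so far: 3)
  step 3: ref 5 -> HIT, frames=[2,3,5] (faults so far: 3)
  step 4: ref 3 -> HIT, frames=[2,3,5] (faults so far: 3)
  step 5: ref 4 -> FAULT, evict 2, frames=[4,3,5] (faults so far: 4)
  step 6: ref 5 -> HIT, frames=[4,3,5] (faults so far: 4)
  step 7: ref 1 -> FAULT, evict 3, frames=[4,1,5] (faults so far: 5)
  step 8: ref 5 -> HIT, frames=[4,1,5] (faults so far: 5)
  step 9: ref 5 -> HIT, frames=[4,1,5] (faults so far: 5)
  step 10: ref 6 -> FAULT, evict 4, frames=[6,1,5] (faults so far: 6)
  step 11: ref 1 -> HIT, frames=[6,1,5] (faults so far: 6)
  step 12: ref 5 -> HIT, frames=[6,1,5] (faults so far: 6)
  LRU total faults: 6
--- Optimal ---
  step 0: ref 2 -> FAULT, frames=[2,-,-] (faults so far: 1)
  step 1: ref 3 -> FAULT, frames=[2,3,-] (faults so far: 2)
  step 2: ref 5 -> FAULT, frames=[2,3,5] (faults so far: 3)
  step 3: ref 5 -> HIT, frames=[2,3,5] (faults so far: 3)
  step 4: ref 3 -> HIT, frames=[2,3,5] (faults so far: 3)
  step 5: ref 4 -> FAULT, evict 2, frames=[4,3,5] (faults so far: 4)
  step 6: ref 5 -> HIT, frames=[4,3,5] (faults so far: 4)
  step 7: ref 1 -> FAULT, evict 3, frames=[4,1,5] (faults so far: 5)
  step 8: ref 5 -> HIT, frames=[4,1,5] (faults so far: 5)
  step 9: ref 5 -> HIT, frames=[4,1,5] (faults so far: 5)
  step 10: ref 6 -> FAULT, evict 4, frames=[6,1,5] (faults so far: 6)
  step 11: ref 1 -> HIT, frames=[6,1,5] (faults so far: 6)
  step 12: ref 5 -> HIT, frames=[6,1,5] (faults so far: 6)
  Optimal total faults: 6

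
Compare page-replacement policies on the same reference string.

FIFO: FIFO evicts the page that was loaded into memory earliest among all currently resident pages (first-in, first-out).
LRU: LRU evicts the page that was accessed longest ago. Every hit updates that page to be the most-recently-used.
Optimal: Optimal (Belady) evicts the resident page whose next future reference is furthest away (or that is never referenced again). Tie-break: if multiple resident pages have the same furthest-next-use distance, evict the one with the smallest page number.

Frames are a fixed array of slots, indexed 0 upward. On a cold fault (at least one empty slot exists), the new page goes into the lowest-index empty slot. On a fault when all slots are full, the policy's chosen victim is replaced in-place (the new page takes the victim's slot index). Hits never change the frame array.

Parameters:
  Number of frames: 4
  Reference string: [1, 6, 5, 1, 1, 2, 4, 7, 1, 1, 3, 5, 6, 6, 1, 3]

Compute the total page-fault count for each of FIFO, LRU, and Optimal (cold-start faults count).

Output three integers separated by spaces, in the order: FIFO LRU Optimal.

--- FIFO ---
  step 0: ref 1 -> FAULT, frames=[1,-,-,-] (faults so far: 1)
  step 1: ref 6 -> FAULT, frames=[1,6,-,-] (faults so far: 2)
  step 2: ref 5 -> FAULT, frames=[1,6,5,-] (faults so far: 3)
  step 3: ref 1 -> HIT, frames=[1,6,5,-] (faults so far: 3)
  step 4: ref 1 -> HIT, frames=[1,6,5,-] (faults so far: 3)
  step 5: ref 2 -> FAULT, frames=[1,6,5,2] (faults so far: 4)
  step 6: ref 4 -> FAULT, evict 1, frames=[4,6,5,2] (faults so far: 5)
  step 7: ref 7 -> FAULT, evict 6, frames=[4,7,5,2] (faults so far: 6)
  step 8: ref 1 -> FAULT, evict 5, frames=[4,7,1,2] (faults so far: 7)
  step 9: ref 1 -> HIT, frames=[4,7,1,2] (faults so far: 7)
  step 10: ref 3 -> FAULT, evict 2, frames=[4,7,1,3] (faults so far: 8)
  step 11: ref 5 -> FAULT, evict 4, frames=[5,7,1,3] (faults so far: 9)
  step 12: ref 6 -> FAULT, evict 7, frames=[5,6,1,3] (faults so far: 10)
  step 13: ref 6 -> HIT, frames=[5,6,1,3] (faults so far: 10)
  step 14: ref 1 -> HIT, frames=[5,6,1,3] (faults so far: 10)
  step 15: ref 3 -> HIT, frames=[5,6,1,3] (faults so far: 10)
  FIFO total faults: 10
--- LRU ---
  step 0: ref 1 -> FAULT, frames=[1,-,-,-] (faults so far: 1)
  step 1: ref 6 -> FAULT, frames=[1,6,-,-] (faults so far: 2)
  step 2: ref 5 -> FAULT, frames=[1,6,5,-] (faults so far: 3)
  step 3: ref 1 -> HIT, frames=[1,6,5,-] (faults so far: 3)
  step 4: ref 1 -> HIT, frames=[1,6,5,-] (faults so far: 3)
  step 5: ref 2 -> FAULT, frames=[1,6,5,2] (faults so far: 4)
  step 6: ref 4 -> FAULT, evict 6, frames=[1,4,5,2] (faults so far: 5)
  step 7: ref 7 -> FAULT, evict 5, frames=[1,4,7,2] (faults so far: 6)
  step 8: ref 1 -> HIT, frames=[1,4,7,2] (faults so far: 6)
  step 9: ref 1 -> HIT, frames=[1,4,7,2] (faults so far: 6)
  step 10: ref 3 -> FAULT, evict 2, frames=[1,4,7,3] (faults so far: 7)
  step 11: ref 5 -> FAULT, evict 4, frames=[1,5,7,3] (faults so far: 8)
  step 12: ref 6 -> FAULT, evict 7, frames=[1,5,6,3] (faults so far: 9)
  step 13: ref 6 -> HIT, frames=[1,5,6,3] (faults so far: 9)
  step 14: ref 1 -> HIT, frames=[1,5,6,3] (faults so far: 9)
  step 15: ref 3 -> HIT, frames=[1,5,6,3] (faults so far: 9)
  LRU total faults: 9
--- Optimal ---
  step 0: ref 1 -> FAULT, frames=[1,-,-,-] (faults so far: 1)
  step 1: ref 6 -> FAULT, frames=[1,6,-,-] (faults so far: 2)
  step 2: ref 5 -> FAULT, frames=[1,6,5,-] (faults so far: 3)
  step 3: ref 1 -> HIT, frames=[1,6,5,-] (faults so far: 3)
  step 4: ref 1 -> HIT, frames=[1,6,5,-] (faults so far: 3)
  step 5: ref 2 -> FAULT, frames=[1,6,5,2] (faults so far: 4)
  step 6: ref 4 -> FAULT, evict 2, frames=[1,6,5,4] (faults so far: 5)
  step 7: ref 7 -> FAULT, evict 4, frames=[1,6,5,7] (faults so far: 6)
  step 8: ref 1 -> HIT, frames=[1,6,5,7] (faults so far: 6)
  step 9: ref 1 -> HIT, frames=[1,6,5,7] (faults so far: 6)
  step 10: ref 3 -> FAULT, evict 7, frames=[1,6,5,3] (faults so far: 7)
  step 11: ref 5 -> HIT, frames=[1,6,5,3] (faults so far: 7)
  step 12: ref 6 -> HIT, frames=[1,6,5,3] (faults so far: 7)
  step 13: ref 6 -> HIT, frames=[1,6,5,3] (faults so far: 7)
  step 14: ref 1 -> HIT, frames=[1,6,5,3] (faults so far: 7)
  step 15: ref 3 -> HIT, frames=[1,6,5,3] (faults so far: 7)
  Optimal total faults: 7

Answer: 10 9 7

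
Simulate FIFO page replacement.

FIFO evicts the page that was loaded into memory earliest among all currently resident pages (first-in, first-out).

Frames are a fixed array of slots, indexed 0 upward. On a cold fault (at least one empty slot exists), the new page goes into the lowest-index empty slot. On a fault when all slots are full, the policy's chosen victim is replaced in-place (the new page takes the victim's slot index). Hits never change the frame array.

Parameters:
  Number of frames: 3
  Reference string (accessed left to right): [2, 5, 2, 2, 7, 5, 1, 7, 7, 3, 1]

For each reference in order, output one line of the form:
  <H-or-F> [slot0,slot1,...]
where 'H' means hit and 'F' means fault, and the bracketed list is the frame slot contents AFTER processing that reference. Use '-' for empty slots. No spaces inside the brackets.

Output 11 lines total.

F [2,-,-]
F [2,5,-]
H [2,5,-]
H [2,5,-]
F [2,5,7]
H [2,5,7]
F [1,5,7]
H [1,5,7]
H [1,5,7]
F [1,3,7]
H [1,3,7]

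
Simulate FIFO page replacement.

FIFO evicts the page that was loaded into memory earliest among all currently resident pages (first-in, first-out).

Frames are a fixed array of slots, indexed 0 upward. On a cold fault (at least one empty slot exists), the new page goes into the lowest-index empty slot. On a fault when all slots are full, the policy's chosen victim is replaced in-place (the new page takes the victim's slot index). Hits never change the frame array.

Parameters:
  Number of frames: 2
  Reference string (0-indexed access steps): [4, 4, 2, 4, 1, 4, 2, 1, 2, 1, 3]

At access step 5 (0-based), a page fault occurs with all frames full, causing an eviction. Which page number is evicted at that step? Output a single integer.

Answer: 2

Derivation:
Step 0: ref 4 -> FAULT, frames=[4,-]
Step 1: ref 4 -> HIT, frames=[4,-]
Step 2: ref 2 -> FAULT, frames=[4,2]
Step 3: ref 4 -> HIT, frames=[4,2]
Step 4: ref 1 -> FAULT, evict 4, frames=[1,2]
Step 5: ref 4 -> FAULT, evict 2, frames=[1,4]
At step 5: evicted page 2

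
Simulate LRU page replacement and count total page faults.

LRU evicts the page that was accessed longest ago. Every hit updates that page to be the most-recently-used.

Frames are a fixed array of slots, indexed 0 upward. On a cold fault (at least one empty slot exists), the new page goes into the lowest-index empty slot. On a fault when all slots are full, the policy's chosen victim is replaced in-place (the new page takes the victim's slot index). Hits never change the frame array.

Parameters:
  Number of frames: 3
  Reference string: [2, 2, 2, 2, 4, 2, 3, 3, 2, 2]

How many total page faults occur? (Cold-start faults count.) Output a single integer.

Step 0: ref 2 → FAULT, frames=[2,-,-]
Step 1: ref 2 → HIT, frames=[2,-,-]
Step 2: ref 2 → HIT, frames=[2,-,-]
Step 3: ref 2 → HIT, frames=[2,-,-]
Step 4: ref 4 → FAULT, frames=[2,4,-]
Step 5: ref 2 → HIT, frames=[2,4,-]
Step 6: ref 3 → FAULT, frames=[2,4,3]
Step 7: ref 3 → HIT, frames=[2,4,3]
Step 8: ref 2 → HIT, frames=[2,4,3]
Step 9: ref 2 → HIT, frames=[2,4,3]
Total faults: 3

Answer: 3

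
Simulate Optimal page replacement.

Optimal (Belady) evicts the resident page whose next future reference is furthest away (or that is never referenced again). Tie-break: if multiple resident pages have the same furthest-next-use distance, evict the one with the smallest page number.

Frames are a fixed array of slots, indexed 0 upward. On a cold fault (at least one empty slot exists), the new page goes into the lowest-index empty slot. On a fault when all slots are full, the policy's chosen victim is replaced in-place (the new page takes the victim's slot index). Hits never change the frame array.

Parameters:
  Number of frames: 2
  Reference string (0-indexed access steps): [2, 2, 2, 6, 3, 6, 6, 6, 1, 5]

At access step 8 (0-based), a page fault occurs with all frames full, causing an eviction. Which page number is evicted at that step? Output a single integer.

Step 0: ref 2 -> FAULT, frames=[2,-]
Step 1: ref 2 -> HIT, frames=[2,-]
Step 2: ref 2 -> HIT, frames=[2,-]
Step 3: ref 6 -> FAULT, frames=[2,6]
Step 4: ref 3 -> FAULT, evict 2, frames=[3,6]
Step 5: ref 6 -> HIT, frames=[3,6]
Step 6: ref 6 -> HIT, frames=[3,6]
Step 7: ref 6 -> HIT, frames=[3,6]
Step 8: ref 1 -> FAULT, evict 3, frames=[1,6]
At step 8: evicted page 3

Answer: 3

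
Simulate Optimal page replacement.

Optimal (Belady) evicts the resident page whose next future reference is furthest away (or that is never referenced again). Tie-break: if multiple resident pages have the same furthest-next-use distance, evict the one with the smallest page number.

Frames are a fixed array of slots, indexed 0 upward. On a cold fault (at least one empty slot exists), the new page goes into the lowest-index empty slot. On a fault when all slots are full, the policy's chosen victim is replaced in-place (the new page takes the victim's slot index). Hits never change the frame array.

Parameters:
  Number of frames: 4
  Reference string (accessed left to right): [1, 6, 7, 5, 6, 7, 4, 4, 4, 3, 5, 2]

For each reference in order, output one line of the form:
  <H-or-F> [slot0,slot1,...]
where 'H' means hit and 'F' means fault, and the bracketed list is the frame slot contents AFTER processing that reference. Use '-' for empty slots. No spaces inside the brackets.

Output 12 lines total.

F [1,-,-,-]
F [1,6,-,-]
F [1,6,7,-]
F [1,6,7,5]
H [1,6,7,5]
H [1,6,7,5]
F [4,6,7,5]
H [4,6,7,5]
H [4,6,7,5]
F [3,6,7,5]
H [3,6,7,5]
F [2,6,7,5]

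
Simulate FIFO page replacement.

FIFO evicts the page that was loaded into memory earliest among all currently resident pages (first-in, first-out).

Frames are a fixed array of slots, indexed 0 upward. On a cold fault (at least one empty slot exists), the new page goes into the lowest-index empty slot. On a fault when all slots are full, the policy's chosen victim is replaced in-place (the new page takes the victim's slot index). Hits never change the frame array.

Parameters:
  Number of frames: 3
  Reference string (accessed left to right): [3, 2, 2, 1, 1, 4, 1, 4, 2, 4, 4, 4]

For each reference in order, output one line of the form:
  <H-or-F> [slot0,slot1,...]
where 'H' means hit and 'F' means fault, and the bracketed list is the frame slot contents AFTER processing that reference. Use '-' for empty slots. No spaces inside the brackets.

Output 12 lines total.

F [3,-,-]
F [3,2,-]
H [3,2,-]
F [3,2,1]
H [3,2,1]
F [4,2,1]
H [4,2,1]
H [4,2,1]
H [4,2,1]
H [4,2,1]
H [4,2,1]
H [4,2,1]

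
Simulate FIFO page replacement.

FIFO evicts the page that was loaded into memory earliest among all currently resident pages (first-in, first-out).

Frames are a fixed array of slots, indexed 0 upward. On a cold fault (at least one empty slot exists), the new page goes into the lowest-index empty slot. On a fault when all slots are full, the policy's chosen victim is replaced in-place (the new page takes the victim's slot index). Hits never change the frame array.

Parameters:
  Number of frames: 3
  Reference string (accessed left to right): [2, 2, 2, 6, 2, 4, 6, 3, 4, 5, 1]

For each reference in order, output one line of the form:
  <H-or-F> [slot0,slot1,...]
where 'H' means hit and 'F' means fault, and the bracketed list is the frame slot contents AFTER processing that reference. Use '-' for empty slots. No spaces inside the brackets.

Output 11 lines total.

F [2,-,-]
H [2,-,-]
H [2,-,-]
F [2,6,-]
H [2,6,-]
F [2,6,4]
H [2,6,4]
F [3,6,4]
H [3,6,4]
F [3,5,4]
F [3,5,1]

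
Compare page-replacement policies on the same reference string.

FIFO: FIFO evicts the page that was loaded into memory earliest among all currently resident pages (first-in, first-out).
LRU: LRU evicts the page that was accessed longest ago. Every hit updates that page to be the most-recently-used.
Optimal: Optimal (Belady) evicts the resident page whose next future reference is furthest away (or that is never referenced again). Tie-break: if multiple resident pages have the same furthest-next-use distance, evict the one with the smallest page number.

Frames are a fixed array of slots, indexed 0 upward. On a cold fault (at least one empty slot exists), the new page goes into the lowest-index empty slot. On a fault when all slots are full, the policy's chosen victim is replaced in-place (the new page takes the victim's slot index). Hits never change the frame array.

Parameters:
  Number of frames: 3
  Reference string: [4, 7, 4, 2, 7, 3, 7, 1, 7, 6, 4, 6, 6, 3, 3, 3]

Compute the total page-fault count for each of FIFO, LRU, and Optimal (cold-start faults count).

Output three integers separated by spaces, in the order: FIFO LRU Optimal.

Answer: 9 8 7

Derivation:
--- FIFO ---
  step 0: ref 4 -> FAULT, frames=[4,-,-] (faults so far: 1)
  step 1: ref 7 -> FAULT, frames=[4,7,-] (faults so far: 2)
  step 2: ref 4 -> HIT, frames=[4,7,-] (faults so far: 2)
  step 3: ref 2 -> FAULT, frames=[4,7,2] (faults so far: 3)
  step 4: ref 7 -> HIT, frames=[4,7,2] (faults so far: 3)
  step 5: ref 3 -> FAULT, evict 4, frames=[3,7,2] (faults so far: 4)
  step 6: ref 7 -> HIT, frames=[3,7,2] (faults so far: 4)
  step 7: ref 1 -> FAULT, evict 7, frames=[3,1,2] (faults so far: 5)
  step 8: ref 7 -> FAULT, evict 2, frames=[3,1,7] (faults so far: 6)
  step 9: ref 6 -> FAULT, evict 3, frames=[6,1,7] (faults so far: 7)
  step 10: ref 4 -> FAULT, evict 1, frames=[6,4,7] (faults so far: 8)
  step 11: ref 6 -> HIT, frames=[6,4,7] (faults so far: 8)
  step 12: ref 6 -> HIT, frames=[6,4,7] (faults so far: 8)
  step 13: ref 3 -> FAULT, evict 7, frames=[6,4,3] (faults so far: 9)
  step 14: ref 3 -> HIT, frames=[6,4,3] (faults so far: 9)
  step 15: ref 3 -> HIT, frames=[6,4,3] (faults so far: 9)
  FIFO total faults: 9
--- LRU ---
  step 0: ref 4 -> FAULT, frames=[4,-,-] (faults so far: 1)
  step 1: ref 7 -> FAULT, frames=[4,7,-] (faults so far: 2)
  step 2: ref 4 -> HIT, frames=[4,7,-] (faults so far: 2)
  step 3: ref 2 -> FAULT, frames=[4,7,2] (faults so far: 3)
  step 4: ref 7 -> HIT, frames=[4,7,2] (faults so far: 3)
  step 5: ref 3 -> FAULT, evict 4, frames=[3,7,2] (faults so far: 4)
  step 6: ref 7 -> HIT, frames=[3,7,2] (faults so far: 4)
  step 7: ref 1 -> FAULT, evict 2, frames=[3,7,1] (faults so far: 5)
  step 8: ref 7 -> HIT, frames=[3,7,1] (faults so far: 5)
  step 9: ref 6 -> FAULT, evict 3, frames=[6,7,1] (faults so far: 6)
  step 10: ref 4 -> FAULT, evict 1, frames=[6,7,4] (faults so far: 7)
  step 11: ref 6 -> HIT, frames=[6,7,4] (faults so far: 7)
  step 12: ref 6 -> HIT, frames=[6,7,4] (faults so far: 7)
  step 13: ref 3 -> FAULT, evict 7, frames=[6,3,4] (faults so far: 8)
  step 14: ref 3 -> HIT, frames=[6,3,4] (faults so far: 8)
  step 15: ref 3 -> HIT, frames=[6,3,4] (faults so far: 8)
  LRU total faults: 8
--- Optimal ---
  step 0: ref 4 -> FAULT, frames=[4,-,-] (faults so far: 1)
  step 1: ref 7 -> FAULT, frames=[4,7,-] (faults so far: 2)
  step 2: ref 4 -> HIT, frames=[4,7,-] (faults so far: 2)
  step 3: ref 2 -> FAULT, frames=[4,7,2] (faults so far: 3)
  step 4: ref 7 -> HIT, frames=[4,7,2] (faults so far: 3)
  step 5: ref 3 -> FAULT, evict 2, frames=[4,7,3] (faults so far: 4)
  step 6: ref 7 -> HIT, frames=[4,7,3] (faults so far: 4)
  step 7: ref 1 -> FAULT, evict 3, frames=[4,7,1] (faults so far: 5)
  step 8: ref 7 -> HIT, frames=[4,7,1] (faults so far: 5)
  step 9: ref 6 -> FAULT, evict 1, frames=[4,7,6] (faults so far: 6)
  step 10: ref 4 -> HIT, frames=[4,7,6] (faults so far: 6)
  step 11: ref 6 -> HIT, frames=[4,7,6] (faults so far: 6)
  step 12: ref 6 -> HIT, frames=[4,7,6] (faults so far: 6)
  step 13: ref 3 -> FAULT, evict 4, frames=[3,7,6] (faults so far: 7)
  step 14: ref 3 -> HIT, frames=[3,7,6] (faults so far: 7)
  step 15: ref 3 -> HIT, frames=[3,7,6] (faults so far: 7)
  Optimal total faults: 7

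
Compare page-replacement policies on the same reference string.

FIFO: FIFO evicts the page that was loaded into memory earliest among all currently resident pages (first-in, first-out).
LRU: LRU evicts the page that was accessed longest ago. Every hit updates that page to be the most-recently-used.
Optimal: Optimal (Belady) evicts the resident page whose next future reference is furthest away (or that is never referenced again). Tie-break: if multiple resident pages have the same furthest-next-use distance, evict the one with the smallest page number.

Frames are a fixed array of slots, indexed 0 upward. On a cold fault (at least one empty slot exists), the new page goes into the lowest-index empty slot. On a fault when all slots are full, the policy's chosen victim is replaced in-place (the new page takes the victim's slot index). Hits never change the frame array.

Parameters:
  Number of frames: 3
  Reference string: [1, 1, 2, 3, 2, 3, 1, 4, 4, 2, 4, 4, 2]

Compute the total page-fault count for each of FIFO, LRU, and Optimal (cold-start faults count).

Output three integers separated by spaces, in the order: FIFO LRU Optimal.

Answer: 4 5 4

Derivation:
--- FIFO ---
  step 0: ref 1 -> FAULT, frames=[1,-,-] (faults so far: 1)
  step 1: ref 1 -> HIT, frames=[1,-,-] (faults so far: 1)
  step 2: ref 2 -> FAULT, frames=[1,2,-] (faults so far: 2)
  step 3: ref 3 -> FAULT, frames=[1,2,3] (faults so far: 3)
  step 4: ref 2 -> HIT, frames=[1,2,3] (faults so far: 3)
  step 5: ref 3 -> HIT, frames=[1,2,3] (faults so far: 3)
  step 6: ref 1 -> HIT, frames=[1,2,3] (faults so far: 3)
  step 7: ref 4 -> FAULT, evict 1, frames=[4,2,3] (faults so far: 4)
  step 8: ref 4 -> HIT, frames=[4,2,3] (faults so far: 4)
  step 9: ref 2 -> HIT, frames=[4,2,3] (faults so far: 4)
  step 10: ref 4 -> HIT, frames=[4,2,3] (faults so far: 4)
  step 11: ref 4 -> HIT, frames=[4,2,3] (faults so far: 4)
  step 12: ref 2 -> HIT, frames=[4,2,3] (faults so far: 4)
  FIFO total faults: 4
--- LRU ---
  step 0: ref 1 -> FAULT, frames=[1,-,-] (faults so far: 1)
  step 1: ref 1 -> HIT, frames=[1,-,-] (faults so far: 1)
  step 2: ref 2 -> FAULT, frames=[1,2,-] (faults so far: 2)
  step 3: ref 3 -> FAULT, frames=[1,2,3] (faults so far: 3)
  step 4: ref 2 -> HIT, frames=[1,2,3] (faults so far: 3)
  step 5: ref 3 -> HIT, frames=[1,2,3] (faults so far: 3)
  step 6: ref 1 -> HIT, frames=[1,2,3] (faults so far: 3)
  step 7: ref 4 -> FAULT, evict 2, frames=[1,4,3] (faults so far: 4)
  step 8: ref 4 -> HIT, frames=[1,4,3] (faults so far: 4)
  step 9: ref 2 -> FAULT, evict 3, frames=[1,4,2] (faults so far: 5)
  step 10: ref 4 -> HIT, frames=[1,4,2] (faults so far: 5)
  step 11: ref 4 -> HIT, frames=[1,4,2] (faults so far: 5)
  step 12: ref 2 -> HIT, frames=[1,4,2] (faults so far: 5)
  LRU total faults: 5
--- Optimal ---
  step 0: ref 1 -> FAULT, frames=[1,-,-] (faults so far: 1)
  step 1: ref 1 -> HIT, frames=[1,-,-] (faults so far: 1)
  step 2: ref 2 -> FAULT, frames=[1,2,-] (faults so far: 2)
  step 3: ref 3 -> FAULT, frames=[1,2,3] (faults so far: 3)
  step 4: ref 2 -> HIT, frames=[1,2,3] (faults so far: 3)
  step 5: ref 3 -> HIT, frames=[1,2,3] (faults so far: 3)
  step 6: ref 1 -> HIT, frames=[1,2,3] (faults so far: 3)
  step 7: ref 4 -> FAULT, evict 1, frames=[4,2,3] (faults so far: 4)
  step 8: ref 4 -> HIT, frames=[4,2,3] (faults so far: 4)
  step 9: ref 2 -> HIT, frames=[4,2,3] (faults so far: 4)
  step 10: ref 4 -> HIT, frames=[4,2,3] (faults so far: 4)
  step 11: ref 4 -> HIT, frames=[4,2,3] (faults so far: 4)
  step 12: ref 2 -> HIT, frames=[4,2,3] (faults so far: 4)
  Optimal total faults: 4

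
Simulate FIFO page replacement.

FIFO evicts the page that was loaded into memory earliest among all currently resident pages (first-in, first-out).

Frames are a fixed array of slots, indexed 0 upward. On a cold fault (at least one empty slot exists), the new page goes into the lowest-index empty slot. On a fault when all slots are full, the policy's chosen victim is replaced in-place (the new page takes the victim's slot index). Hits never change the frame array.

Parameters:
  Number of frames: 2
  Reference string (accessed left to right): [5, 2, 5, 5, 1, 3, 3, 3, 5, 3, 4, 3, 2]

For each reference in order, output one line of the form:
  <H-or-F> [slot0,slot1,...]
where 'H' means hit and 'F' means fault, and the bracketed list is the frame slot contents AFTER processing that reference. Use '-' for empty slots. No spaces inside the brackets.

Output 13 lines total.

F [5,-]
F [5,2]
H [5,2]
H [5,2]
F [1,2]
F [1,3]
H [1,3]
H [1,3]
F [5,3]
H [5,3]
F [5,4]
F [3,4]
F [3,2]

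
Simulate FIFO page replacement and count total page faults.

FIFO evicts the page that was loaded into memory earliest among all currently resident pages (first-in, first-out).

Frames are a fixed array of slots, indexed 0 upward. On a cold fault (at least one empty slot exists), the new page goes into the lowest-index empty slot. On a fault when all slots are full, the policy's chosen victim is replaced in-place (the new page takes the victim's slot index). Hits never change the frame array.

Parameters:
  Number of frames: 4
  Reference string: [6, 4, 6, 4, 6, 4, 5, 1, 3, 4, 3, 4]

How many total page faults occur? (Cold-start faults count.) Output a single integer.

Answer: 5

Derivation:
Step 0: ref 6 → FAULT, frames=[6,-,-,-]
Step 1: ref 4 → FAULT, frames=[6,4,-,-]
Step 2: ref 6 → HIT, frames=[6,4,-,-]
Step 3: ref 4 → HIT, frames=[6,4,-,-]
Step 4: ref 6 → HIT, frames=[6,4,-,-]
Step 5: ref 4 → HIT, frames=[6,4,-,-]
Step 6: ref 5 → FAULT, frames=[6,4,5,-]
Step 7: ref 1 → FAULT, frames=[6,4,5,1]
Step 8: ref 3 → FAULT (evict 6), frames=[3,4,5,1]
Step 9: ref 4 → HIT, frames=[3,4,5,1]
Step 10: ref 3 → HIT, frames=[3,4,5,1]
Step 11: ref 4 → HIT, frames=[3,4,5,1]
Total faults: 5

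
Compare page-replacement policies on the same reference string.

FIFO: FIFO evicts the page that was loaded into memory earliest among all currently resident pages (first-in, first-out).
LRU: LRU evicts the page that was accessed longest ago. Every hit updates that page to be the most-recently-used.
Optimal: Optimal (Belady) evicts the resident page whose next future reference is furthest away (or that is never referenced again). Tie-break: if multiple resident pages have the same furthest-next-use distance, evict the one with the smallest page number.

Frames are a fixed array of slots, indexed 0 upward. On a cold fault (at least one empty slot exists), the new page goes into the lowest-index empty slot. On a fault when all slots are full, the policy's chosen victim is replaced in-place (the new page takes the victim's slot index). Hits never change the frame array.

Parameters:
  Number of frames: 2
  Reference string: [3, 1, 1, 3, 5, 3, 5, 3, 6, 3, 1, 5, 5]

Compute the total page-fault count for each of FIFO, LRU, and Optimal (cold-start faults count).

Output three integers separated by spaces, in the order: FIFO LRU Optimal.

Answer: 7 6 6

Derivation:
--- FIFO ---
  step 0: ref 3 -> FAULT, frames=[3,-] (faults so far: 1)
  step 1: ref 1 -> FAULT, frames=[3,1] (faults so far: 2)
  step 2: ref 1 -> HIT, frames=[3,1] (faults so far: 2)
  step 3: ref 3 -> HIT, frames=[3,1] (faults so far: 2)
  step 4: ref 5 -> FAULT, evict 3, frames=[5,1] (faults so far: 3)
  step 5: ref 3 -> FAULT, evict 1, frames=[5,3] (faults so far: 4)
  step 6: ref 5 -> HIT, frames=[5,3] (faults so far: 4)
  step 7: ref 3 -> HIT, frames=[5,3] (faults so far: 4)
  step 8: ref 6 -> FAULT, evict 5, frames=[6,3] (faults so far: 5)
  step 9: ref 3 -> HIT, frames=[6,3] (faults so far: 5)
  step 10: ref 1 -> FAULT, evict 3, frames=[6,1] (faults so far: 6)
  step 11: ref 5 -> FAULT, evict 6, frames=[5,1] (faults so far: 7)
  step 12: ref 5 -> HIT, frames=[5,1] (faults so far: 7)
  FIFO total faults: 7
--- LRU ---
  step 0: ref 3 -> FAULT, frames=[3,-] (faults so far: 1)
  step 1: ref 1 -> FAULT, frames=[3,1] (faults so far: 2)
  step 2: ref 1 -> HIT, frames=[3,1] (faults so far: 2)
  step 3: ref 3 -> HIT, frames=[3,1] (faults so far: 2)
  step 4: ref 5 -> FAULT, evict 1, frames=[3,5] (faults so far: 3)
  step 5: ref 3 -> HIT, frames=[3,5] (faults so far: 3)
  step 6: ref 5 -> HIT, frames=[3,5] (faults so far: 3)
  step 7: ref 3 -> HIT, frames=[3,5] (faults so far: 3)
  step 8: ref 6 -> FAULT, evict 5, frames=[3,6] (faults so far: 4)
  step 9: ref 3 -> HIT, frames=[3,6] (faults so far: 4)
  step 10: ref 1 -> FAULT, evict 6, frames=[3,1] (faults so far: 5)
  step 11: ref 5 -> FAULT, evict 3, frames=[5,1] (faults so far: 6)
  step 12: ref 5 -> HIT, frames=[5,1] (faults so far: 6)
  LRU total faults: 6
--- Optimal ---
  step 0: ref 3 -> FAULT, frames=[3,-] (faults so far: 1)
  step 1: ref 1 -> FAULT, frames=[3,1] (faults so far: 2)
  step 2: ref 1 -> HIT, frames=[3,1] (faults so far: 2)
  step 3: ref 3 -> HIT, frames=[3,1] (faults so far: 2)
  step 4: ref 5 -> FAULT, evict 1, frames=[3,5] (faults so far: 3)
  step 5: ref 3 -> HIT, frames=[3,5] (faults so far: 3)
  step 6: ref 5 -> HIT, frames=[3,5] (faults so far: 3)
  step 7: ref 3 -> HIT, frames=[3,5] (faults so far: 3)
  step 8: ref 6 -> FAULT, evict 5, frames=[3,6] (faults so far: 4)
  step 9: ref 3 -> HIT, frames=[3,6] (faults so far: 4)
  step 10: ref 1 -> FAULT, evict 3, frames=[1,6] (faults so far: 5)
  step 11: ref 5 -> FAULT, evict 1, frames=[5,6] (faults so far: 6)
  step 12: ref 5 -> HIT, frames=[5,6] (faults so far: 6)
  Optimal total faults: 6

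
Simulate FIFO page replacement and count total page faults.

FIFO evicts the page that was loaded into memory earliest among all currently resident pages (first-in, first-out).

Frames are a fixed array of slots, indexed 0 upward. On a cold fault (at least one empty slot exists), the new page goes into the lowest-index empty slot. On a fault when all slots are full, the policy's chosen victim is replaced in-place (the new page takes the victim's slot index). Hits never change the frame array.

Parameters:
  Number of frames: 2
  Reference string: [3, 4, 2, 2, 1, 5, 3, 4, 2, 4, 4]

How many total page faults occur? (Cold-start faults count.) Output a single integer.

Step 0: ref 3 → FAULT, frames=[3,-]
Step 1: ref 4 → FAULT, frames=[3,4]
Step 2: ref 2 → FAULT (evict 3), frames=[2,4]
Step 3: ref 2 → HIT, frames=[2,4]
Step 4: ref 1 → FAULT (evict 4), frames=[2,1]
Step 5: ref 5 → FAULT (evict 2), frames=[5,1]
Step 6: ref 3 → FAULT (evict 1), frames=[5,3]
Step 7: ref 4 → FAULT (evict 5), frames=[4,3]
Step 8: ref 2 → FAULT (evict 3), frames=[4,2]
Step 9: ref 4 → HIT, frames=[4,2]
Step 10: ref 4 → HIT, frames=[4,2]
Total faults: 8

Answer: 8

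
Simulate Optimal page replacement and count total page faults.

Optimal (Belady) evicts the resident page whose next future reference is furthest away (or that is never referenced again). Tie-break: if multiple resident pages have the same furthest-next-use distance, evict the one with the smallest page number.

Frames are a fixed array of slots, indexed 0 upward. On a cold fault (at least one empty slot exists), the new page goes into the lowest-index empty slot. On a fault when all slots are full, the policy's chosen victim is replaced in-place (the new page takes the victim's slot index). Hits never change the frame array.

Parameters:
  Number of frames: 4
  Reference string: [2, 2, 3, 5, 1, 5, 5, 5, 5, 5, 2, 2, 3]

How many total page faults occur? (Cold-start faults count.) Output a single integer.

Answer: 4

Derivation:
Step 0: ref 2 → FAULT, frames=[2,-,-,-]
Step 1: ref 2 → HIT, frames=[2,-,-,-]
Step 2: ref 3 → FAULT, frames=[2,3,-,-]
Step 3: ref 5 → FAULT, frames=[2,3,5,-]
Step 4: ref 1 → FAULT, frames=[2,3,5,1]
Step 5: ref 5 → HIT, frames=[2,3,5,1]
Step 6: ref 5 → HIT, frames=[2,3,5,1]
Step 7: ref 5 → HIT, frames=[2,3,5,1]
Step 8: ref 5 → HIT, frames=[2,3,5,1]
Step 9: ref 5 → HIT, frames=[2,3,5,1]
Step 10: ref 2 → HIT, frames=[2,3,5,1]
Step 11: ref 2 → HIT, frames=[2,3,5,1]
Step 12: ref 3 → HIT, frames=[2,3,5,1]
Total faults: 4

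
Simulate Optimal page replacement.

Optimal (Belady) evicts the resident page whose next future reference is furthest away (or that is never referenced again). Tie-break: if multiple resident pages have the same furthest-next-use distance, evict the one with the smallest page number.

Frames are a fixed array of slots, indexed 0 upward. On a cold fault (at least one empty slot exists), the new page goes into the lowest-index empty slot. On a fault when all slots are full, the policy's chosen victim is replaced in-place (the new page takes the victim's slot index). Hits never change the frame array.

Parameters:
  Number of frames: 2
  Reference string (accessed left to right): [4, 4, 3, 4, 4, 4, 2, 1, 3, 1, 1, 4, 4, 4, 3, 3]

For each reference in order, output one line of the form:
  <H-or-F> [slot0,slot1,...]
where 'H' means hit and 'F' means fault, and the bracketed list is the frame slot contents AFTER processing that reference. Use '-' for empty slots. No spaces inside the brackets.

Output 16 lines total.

F [4,-]
H [4,-]
F [4,3]
H [4,3]
H [4,3]
H [4,3]
F [2,3]
F [1,3]
H [1,3]
H [1,3]
H [1,3]
F [4,3]
H [4,3]
H [4,3]
H [4,3]
H [4,3]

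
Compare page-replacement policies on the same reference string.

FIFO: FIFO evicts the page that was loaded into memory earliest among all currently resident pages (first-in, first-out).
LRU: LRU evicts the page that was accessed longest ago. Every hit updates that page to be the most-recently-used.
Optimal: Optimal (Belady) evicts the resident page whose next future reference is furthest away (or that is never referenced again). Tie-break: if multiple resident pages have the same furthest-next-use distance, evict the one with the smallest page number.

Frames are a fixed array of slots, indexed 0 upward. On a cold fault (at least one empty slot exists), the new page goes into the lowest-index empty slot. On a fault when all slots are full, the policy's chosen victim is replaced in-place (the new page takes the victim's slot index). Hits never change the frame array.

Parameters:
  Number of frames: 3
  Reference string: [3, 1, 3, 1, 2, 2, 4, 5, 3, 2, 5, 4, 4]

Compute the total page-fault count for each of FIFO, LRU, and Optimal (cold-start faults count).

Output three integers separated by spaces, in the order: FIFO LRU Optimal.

Answer: 8 8 6

Derivation:
--- FIFO ---
  step 0: ref 3 -> FAULT, frames=[3,-,-] (faults so far: 1)
  step 1: ref 1 -> FAULT, frames=[3,1,-] (faults so far: 2)
  step 2: ref 3 -> HIT, frames=[3,1,-] (faults so far: 2)
  step 3: ref 1 -> HIT, frames=[3,1,-] (faults so far: 2)
  step 4: ref 2 -> FAULT, frames=[3,1,2] (faults so far: 3)
  step 5: ref 2 -> HIT, frames=[3,1,2] (faults so far: 3)
  step 6: ref 4 -> FAULT, evict 3, frames=[4,1,2] (faults so far: 4)
  step 7: ref 5 -> FAULT, evict 1, frames=[4,5,2] (faults so far: 5)
  step 8: ref 3 -> FAULT, evict 2, frames=[4,5,3] (faults so far: 6)
  step 9: ref 2 -> FAULT, evict 4, frames=[2,5,3] (faults so far: 7)
  step 10: ref 5 -> HIT, frames=[2,5,3] (faults so far: 7)
  step 11: ref 4 -> FAULT, evict 5, frames=[2,4,3] (faults so far: 8)
  step 12: ref 4 -> HIT, frames=[2,4,3] (faults so far: 8)
  FIFO total faults: 8
--- LRU ---
  step 0: ref 3 -> FAULT, frames=[3,-,-] (faults so far: 1)
  step 1: ref 1 -> FAULT, frames=[3,1,-] (faults so far: 2)
  step 2: ref 3 -> HIT, frames=[3,1,-] (faults so far: 2)
  step 3: ref 1 -> HIT, frames=[3,1,-] (faults so far: 2)
  step 4: ref 2 -> FAULT, frames=[3,1,2] (faults so far: 3)
  step 5: ref 2 -> HIT, frames=[3,1,2] (faults so far: 3)
  step 6: ref 4 -> FAULT, evict 3, frames=[4,1,2] (faults so far: 4)
  step 7: ref 5 -> FAULT, evict 1, frames=[4,5,2] (faults so far: 5)
  step 8: ref 3 -> FAULT, evict 2, frames=[4,5,3] (faults so far: 6)
  step 9: ref 2 -> FAULT, evict 4, frames=[2,5,3] (faults so far: 7)
  step 10: ref 5 -> HIT, frames=[2,5,3] (faults so far: 7)
  step 11: ref 4 -> FAULT, evict 3, frames=[2,5,4] (faults so far: 8)
  step 12: ref 4 -> HIT, frames=[2,5,4] (faults so far: 8)
  LRU total faults: 8
--- Optimal ---
  step 0: ref 3 -> FAULT, frames=[3,-,-] (faults so far: 1)
  step 1: ref 1 -> FAULT, frames=[3,1,-] (faults so far: 2)
  step 2: ref 3 -> HIT, frames=[3,1,-] (faults so far: 2)
  step 3: ref 1 -> HIT, frames=[3,1,-] (faults so far: 2)
  step 4: ref 2 -> FAULT, frames=[3,1,2] (faults so far: 3)
  step 5: ref 2 -> HIT, frames=[3,1,2] (faults so far: 3)
  step 6: ref 4 -> FAULT, evict 1, frames=[3,4,2] (faults so far: 4)
  step 7: ref 5 -> FAULT, evict 4, frames=[3,5,2] (faults so far: 5)
  step 8: ref 3 -> HIT, frames=[3,5,2] (faults so far: 5)
  step 9: ref 2 -> HIT, frames=[3,5,2] (faults so far: 5)
  step 10: ref 5 -> HIT, frames=[3,5,2] (faults so far: 5)
  step 11: ref 4 -> FAULT, evict 2, frames=[3,5,4] (faults so far: 6)
  step 12: ref 4 -> HIT, frames=[3,5,4] (faults so far: 6)
  Optimal total faults: 6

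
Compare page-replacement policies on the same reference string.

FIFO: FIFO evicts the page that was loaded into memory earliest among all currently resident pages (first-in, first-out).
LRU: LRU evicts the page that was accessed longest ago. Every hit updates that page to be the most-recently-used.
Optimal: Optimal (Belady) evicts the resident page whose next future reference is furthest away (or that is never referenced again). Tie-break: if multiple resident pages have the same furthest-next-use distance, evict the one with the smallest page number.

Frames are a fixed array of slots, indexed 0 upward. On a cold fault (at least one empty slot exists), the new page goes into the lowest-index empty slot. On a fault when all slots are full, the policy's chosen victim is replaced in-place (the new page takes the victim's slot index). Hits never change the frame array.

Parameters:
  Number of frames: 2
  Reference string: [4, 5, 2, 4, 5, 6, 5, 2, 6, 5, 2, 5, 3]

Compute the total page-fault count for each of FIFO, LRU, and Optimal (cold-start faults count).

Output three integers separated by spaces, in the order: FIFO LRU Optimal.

Answer: 9 11 8

Derivation:
--- FIFO ---
  step 0: ref 4 -> FAULT, frames=[4,-] (faults so far: 1)
  step 1: ref 5 -> FAULT, frames=[4,5] (faults so far: 2)
  step 2: ref 2 -> FAULT, evict 4, frames=[2,5] (faults so far: 3)
  step 3: ref 4 -> FAULT, evict 5, frames=[2,4] (faults so far: 4)
  step 4: ref 5 -> FAULT, evict 2, frames=[5,4] (faults so far: 5)
  step 5: ref 6 -> FAULT, evict 4, frames=[5,6] (faults so far: 6)
  step 6: ref 5 -> HIT, frames=[5,6] (faults so far: 6)
  step 7: ref 2 -> FAULT, evict 5, frames=[2,6] (faults so far: 7)
  step 8: ref 6 -> HIT, frames=[2,6] (faults so far: 7)
  step 9: ref 5 -> FAULT, evict 6, frames=[2,5] (faults so far: 8)
  step 10: ref 2 -> HIT, frames=[2,5] (faults so far: 8)
  step 11: ref 5 -> HIT, frames=[2,5] (faults so far: 8)
  step 12: ref 3 -> FAULT, evict 2, frames=[3,5] (faults so far: 9)
  FIFO total faults: 9
--- LRU ---
  step 0: ref 4 -> FAULT, frames=[4,-] (faults so far: 1)
  step 1: ref 5 -> FAULT, frames=[4,5] (faults so far: 2)
  step 2: ref 2 -> FAULT, evict 4, frames=[2,5] (faults so far: 3)
  step 3: ref 4 -> FAULT, evict 5, frames=[2,4] (faults so far: 4)
  step 4: ref 5 -> FAULT, evict 2, frames=[5,4] (faults so far: 5)
  step 5: ref 6 -> FAULT, evict 4, frames=[5,6] (faults so far: 6)
  step 6: ref 5 -> HIT, frames=[5,6] (faults so far: 6)
  step 7: ref 2 -> FAULT, evict 6, frames=[5,2] (faults so far: 7)
  step 8: ref 6 -> FAULT, evict 5, frames=[6,2] (faults so far: 8)
  step 9: ref 5 -> FAULT, evict 2, frames=[6,5] (faults so far: 9)
  step 10: ref 2 -> FAULT, evict 6, frames=[2,5] (faults so far: 10)
  step 11: ref 5 -> HIT, frames=[2,5] (faults so far: 10)
  step 12: ref 3 -> FAULT, evict 2, frames=[3,5] (faults so far: 11)
  LRU total faults: 11
--- Optimal ---
  step 0: ref 4 -> FAULT, frames=[4,-] (faults so far: 1)
  step 1: ref 5 -> FAULT, frames=[4,5] (faults so far: 2)
  step 2: ref 2 -> FAULT, evict 5, frames=[4,2] (faults so far: 3)
  step 3: ref 4 -> HIT, frames=[4,2] (faults so far: 3)
  step 4: ref 5 -> FAULT, evict 4, frames=[5,2] (faults so far: 4)
  step 5: ref 6 -> FAULT, evict 2, frames=[5,6] (faults so far: 5)
  step 6: ref 5 -> HIT, frames=[5,6] (faults so far: 5)
  step 7: ref 2 -> FAULT, evict 5, frames=[2,6] (faults so far: 6)
  step 8: ref 6 -> HIT, frames=[2,6] (faults so far: 6)
  step 9: ref 5 -> FAULT, evict 6, frames=[2,5] (faults so far: 7)
  step 10: ref 2 -> HIT, frames=[2,5] (faults so far: 7)
  step 11: ref 5 -> HIT, frames=[2,5] (faults so far: 7)
  step 12: ref 3 -> FAULT, evict 2, frames=[3,5] (faults so far: 8)
  Optimal total faults: 8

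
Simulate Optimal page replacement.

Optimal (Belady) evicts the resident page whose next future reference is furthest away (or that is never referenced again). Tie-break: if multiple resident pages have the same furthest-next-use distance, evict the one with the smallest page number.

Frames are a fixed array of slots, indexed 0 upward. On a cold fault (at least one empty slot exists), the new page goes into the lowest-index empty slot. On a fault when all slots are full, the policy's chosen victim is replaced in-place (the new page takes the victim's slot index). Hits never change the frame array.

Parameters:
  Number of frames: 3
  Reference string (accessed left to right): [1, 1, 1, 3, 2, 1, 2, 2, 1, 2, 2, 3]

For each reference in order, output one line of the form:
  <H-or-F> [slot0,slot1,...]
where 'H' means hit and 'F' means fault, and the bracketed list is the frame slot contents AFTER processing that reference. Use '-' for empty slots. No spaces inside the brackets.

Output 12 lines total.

F [1,-,-]
H [1,-,-]
H [1,-,-]
F [1,3,-]
F [1,3,2]
H [1,3,2]
H [1,3,2]
H [1,3,2]
H [1,3,2]
H [1,3,2]
H [1,3,2]
H [1,3,2]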